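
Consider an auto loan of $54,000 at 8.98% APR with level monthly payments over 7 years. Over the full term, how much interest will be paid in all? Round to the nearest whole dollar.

$18,934

At 8.98% the monthly rate is 0.0074833, so the payment is 54,000 × 0.0074833 / (1 − 1.0074833^−84) = $868.26.
Total paid = 84 × $868.26 = $72,933.84; interest = $72,933.84 − $54,000 = $18,933.84.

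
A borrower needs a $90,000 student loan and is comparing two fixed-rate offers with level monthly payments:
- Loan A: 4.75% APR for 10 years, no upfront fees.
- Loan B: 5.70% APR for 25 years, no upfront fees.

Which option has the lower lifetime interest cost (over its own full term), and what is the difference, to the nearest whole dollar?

Loan A: monthly rate = 4.75%/12 = 0.0039583; payment = 90,000 × 0.0039583 / (1 − (1+0.0039583)^−120) = $943.63.
Total interest on Loan A = 120 × $943.63 − $90,000 = $23,235.60.
Loan B: at 5.70% the monthly rate is 0.0047500, so the payment is 90,000 × 0.0047500 / (1 − 1.0047500^−300) = $563.48.
Total interest on Loan B = 300 × $563.48 − $90,000 = $79,044.00.
Loan A is lower by $55,808.40.

Loan A by $55,808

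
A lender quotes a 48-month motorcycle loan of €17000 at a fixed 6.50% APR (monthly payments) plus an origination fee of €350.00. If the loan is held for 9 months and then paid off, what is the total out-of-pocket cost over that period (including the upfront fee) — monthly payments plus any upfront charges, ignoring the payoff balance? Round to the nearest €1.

€3,978

At 6.50% the monthly rate is 0.0054167, so the payment is 17,000 × 0.0054167 / (1 − 1.0054167^−48) = €403.15.
Total outlay = 9 × €403.15 + €350.00 = €3,978.35.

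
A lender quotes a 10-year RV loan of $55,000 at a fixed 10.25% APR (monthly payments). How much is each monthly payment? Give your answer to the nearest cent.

$734.46

At 10.25% the monthly rate is 0.0085417, so the payment is 55,000 × 0.0085417 / (1 − 1.0085417^−120) = $734.46.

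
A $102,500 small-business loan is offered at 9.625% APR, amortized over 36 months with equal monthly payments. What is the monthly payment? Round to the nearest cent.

$3,289.37

At 9.625% the monthly rate is 0.0080208, so the payment is 102,500 × 0.0080208 / (1 − 1.0080208^−36) = $3,289.37.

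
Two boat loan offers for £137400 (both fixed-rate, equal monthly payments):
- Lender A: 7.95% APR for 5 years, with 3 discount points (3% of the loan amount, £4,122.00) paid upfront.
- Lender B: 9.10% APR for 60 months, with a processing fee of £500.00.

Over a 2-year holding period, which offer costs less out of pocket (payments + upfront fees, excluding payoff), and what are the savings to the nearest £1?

Lender B by £1,794

Lender A: monthly rate = 7.95%/12 = 0.0066250; payment = 137,400 × 0.0066250 / (1 − (1+0.0066250)^−60) = £2,782.69.
Lender B: monthly rate = 9.1%/12 = 0.0075833; payment = 137,400 × 0.0075833 / (1 − (1+0.0075833)^−60) = £2,858.87.
Over 24 months: Lender A costs 24 × £2,782.69 + £4,122.00 = £70,906.56; Lender B costs 24 × £2,858.87 + £500.00 = £69,112.88.
Lender B is cheaper by £70,906.56 − £69,112.88 = £1,793.68.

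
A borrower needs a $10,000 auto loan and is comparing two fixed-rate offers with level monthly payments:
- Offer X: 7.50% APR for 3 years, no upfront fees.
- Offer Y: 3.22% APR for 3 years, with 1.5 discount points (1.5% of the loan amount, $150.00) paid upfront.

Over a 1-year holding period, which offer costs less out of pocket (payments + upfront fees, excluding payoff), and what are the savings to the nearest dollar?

Offer X: monthly rate = 7.5%/12 = 0.0062500; payment = 10,000 × 0.0062500 / (1 − (1+0.0062500)^−36) = $311.06.
Offer Y: monthly rate = 3.22%/12 = 0.0026833; payment = 10,000 × 0.0026833 / (1 − (1+0.0026833)^−36) = $291.78.
Over 12 months: Offer X costs 12 × $311.06 = $3,732.72; Offer Y costs 12 × $291.78 + $150.00 = $3,651.36.
Offer Y is cheaper by $3,732.72 − $3,651.36 = $81.36.

Offer Y by $81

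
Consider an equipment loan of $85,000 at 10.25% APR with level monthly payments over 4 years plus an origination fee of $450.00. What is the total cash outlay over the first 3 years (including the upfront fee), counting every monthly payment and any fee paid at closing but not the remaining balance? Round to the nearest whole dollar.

$78,427

At 10.25% the monthly rate is 0.0085417, so the payment is 85,000 × 0.0085417 / (1 − 1.0085417^−48) = $2,166.04.
Total outlay = 36 × $2,166.04 + $450.00 = $78,427.44.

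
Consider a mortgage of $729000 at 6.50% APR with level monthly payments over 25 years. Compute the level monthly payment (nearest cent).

$4,922.26

At 6.50% the monthly rate is 0.0054167, so the payment is 729,000 × 0.0054167 / (1 − 1.0054167^−300) = $4,922.26.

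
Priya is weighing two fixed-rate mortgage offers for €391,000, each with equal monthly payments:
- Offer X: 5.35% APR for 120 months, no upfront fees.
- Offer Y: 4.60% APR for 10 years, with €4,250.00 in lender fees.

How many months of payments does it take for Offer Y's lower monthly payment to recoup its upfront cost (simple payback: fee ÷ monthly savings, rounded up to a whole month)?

30 months

Offer X: at 5.35% the monthly rate is 0.0044583, so the payment is 391,000 × 0.0044583 / (1 − 1.0044583^−120) = €4,214.37.
Offer Y: monthly rate = 4.6%/12 = 0.0038333; payment = 391,000 × 0.0038333 / (1 − (1+0.0038333)^−120) = €4,071.14.
Monthly savings = €4,214.37 − €4,071.14 = €143.23.
Break-even = €4,250.00 / €143.23 = 29.67 → 30 months.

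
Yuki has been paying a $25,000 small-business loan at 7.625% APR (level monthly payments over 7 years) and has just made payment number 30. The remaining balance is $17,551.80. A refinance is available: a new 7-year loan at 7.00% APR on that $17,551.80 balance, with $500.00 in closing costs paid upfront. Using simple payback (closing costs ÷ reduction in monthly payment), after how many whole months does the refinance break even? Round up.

5 months

Current payment = 25,000 × 7.625%/12 / (1 − (1+0.0063542)^−84) = $385.00.
Refinanced payment = 17,551.80 × 0.0058333 / (1 − (1+0.0058333)^−84) = $264.90.
Monthly savings = $385.00 − $264.90 = $120.10.
Break-even = $500.00 / $120.10 = 4.16 → 5 months.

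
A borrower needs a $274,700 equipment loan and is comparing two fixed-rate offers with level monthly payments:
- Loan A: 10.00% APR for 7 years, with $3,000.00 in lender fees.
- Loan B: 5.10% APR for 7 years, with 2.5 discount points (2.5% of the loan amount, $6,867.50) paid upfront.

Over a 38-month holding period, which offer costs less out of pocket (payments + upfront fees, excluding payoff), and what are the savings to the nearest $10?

Loan A: at 10.00% the monthly rate is 0.0083333, so the payment is 274,700 × 0.0083333 / (1 − 1.0083333^−84) = $4,560.35.
Loan B: monthly rate = 5.1%/12 = 0.0042500; payment = 274,700 × 0.0042500 / (1 − (1+0.0042500)^−84) = $3,895.51.
Over 38 months: Loan A costs 38 × $4,560.35 + $3,000.00 = $176,293.30; Loan B costs 38 × $3,895.51 + $6,867.50 = $154,896.88.
Loan B is cheaper by $176,293.30 − $154,896.88 = $21,396.42.

Loan B by $21,400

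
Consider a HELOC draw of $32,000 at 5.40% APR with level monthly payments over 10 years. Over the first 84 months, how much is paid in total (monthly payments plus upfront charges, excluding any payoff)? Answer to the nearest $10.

$29,040

Monthly rate = 5.4%/12 = 0.0045000; payment = 32,000 × 0.0045000 / (1 − (1+0.0045000)^−120) = $345.70.
Total outlay = 84 × $345.70 = $29,038.80.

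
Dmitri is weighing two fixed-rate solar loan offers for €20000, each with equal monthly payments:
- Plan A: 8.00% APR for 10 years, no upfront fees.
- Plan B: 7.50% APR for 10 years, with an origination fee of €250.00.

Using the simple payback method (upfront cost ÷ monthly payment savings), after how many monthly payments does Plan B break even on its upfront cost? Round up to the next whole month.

48 months

Plan A: monthly rate = 8%/12 = 0.0066667; payment = 20,000 × 0.0066667 / (1 − (1+0.0066667)^−120) = €242.66.
Plan B: at 7.50% the monthly rate is 0.0062500, so the payment is 20,000 × 0.0062500 / (1 − 1.0062500^−120) = €237.40.
Monthly savings = €242.66 − €237.40 = €5.26.
Break-even = €250.00 / €5.26 = 47.53 → 48 months.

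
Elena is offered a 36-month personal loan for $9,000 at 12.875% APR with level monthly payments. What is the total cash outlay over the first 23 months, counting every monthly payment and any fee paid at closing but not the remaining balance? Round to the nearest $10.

At 12.875% the monthly rate is 0.0107292, so the payment is 9,000 × 0.0107292 / (1 − 1.0107292^−36) = $302.70.
Total outlay = 23 × $302.70 = $6,962.10.

$6,960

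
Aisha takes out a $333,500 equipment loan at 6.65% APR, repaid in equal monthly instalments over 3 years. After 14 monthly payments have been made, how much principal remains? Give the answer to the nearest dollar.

$211,625

With monthly rate i = 6.65%/12 = 0.0055417, the balance after k of n payments is P · [(1+i)^n − (1+i)^k] / [(1+i)^n − 1].
(1+0.0055417)^36 = 1.22012005 and (1+0.0055417)^14 = 1.08044085, so the balance is 333,500 × (1.22012005 − 1.08044085) / (1.22012005 − 1) = $211,625.48.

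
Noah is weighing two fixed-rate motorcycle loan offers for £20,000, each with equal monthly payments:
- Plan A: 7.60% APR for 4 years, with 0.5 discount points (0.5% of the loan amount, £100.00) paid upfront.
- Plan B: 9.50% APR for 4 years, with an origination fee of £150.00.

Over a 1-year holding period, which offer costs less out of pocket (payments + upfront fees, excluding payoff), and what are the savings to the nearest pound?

Plan A by £265

Plan A: monthly rate = 7.6%/12 = 0.0063333; payment = 20,000 × 0.0063333 / (1 − (1+0.0063333)^−48) = £484.51.
Plan B: at 9.50% the monthly rate is 0.0079167, so the payment is 20,000 × 0.0079167 / (1 − 1.0079167^−48) = £502.46.
Over 12 months: Plan A costs 12 × £484.51 + £100.00 = £5,914.12; Plan B costs 12 × £502.46 + £150.00 = £6,179.52.
Plan A is cheaper by £6,179.52 − £5,914.12 = £265.40.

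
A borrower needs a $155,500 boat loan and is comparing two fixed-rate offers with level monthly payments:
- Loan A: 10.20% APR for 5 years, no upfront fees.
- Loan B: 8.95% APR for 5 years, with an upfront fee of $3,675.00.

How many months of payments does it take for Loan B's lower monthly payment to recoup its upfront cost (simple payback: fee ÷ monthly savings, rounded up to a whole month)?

39 months

Loan A: at 10.20% the monthly rate is 0.0085000, so the payment is 155,500 × 0.0085000 / (1 − 1.0085000^−60) = $3,319.24.
Loan B: at 8.95% the monthly rate is 0.0074583, so the payment is 155,500 × 0.0074583 / (1 − 1.0074583^−60) = $3,224.15.
Monthly savings = $3,319.24 − $3,224.15 = $95.09.
Break-even = $3,675.00 / $95.09 = 38.65 → 39 months.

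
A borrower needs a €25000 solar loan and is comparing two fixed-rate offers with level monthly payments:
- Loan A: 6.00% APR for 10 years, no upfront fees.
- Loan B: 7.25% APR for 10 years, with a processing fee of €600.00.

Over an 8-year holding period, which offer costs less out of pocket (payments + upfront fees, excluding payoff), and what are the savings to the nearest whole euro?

Loan A by €2,131

Loan A: monthly rate = 6%/12 = 0.0050000; payment = 25,000 × 0.0050000 / (1 − (1+0.0050000)^−120) = €277.55.
Loan B: at 7.25% the monthly rate is 0.0060417, so the payment is 25,000 × 0.0060417 / (1 − 1.0060417^−120) = €293.50.
Over 96 months: Loan A costs 96 × €277.55 = €26,644.80; Loan B costs 96 × €293.50 + €600.00 = €28,776.00.
Loan A is cheaper by €28,776.00 − €26,644.80 = €2,131.20.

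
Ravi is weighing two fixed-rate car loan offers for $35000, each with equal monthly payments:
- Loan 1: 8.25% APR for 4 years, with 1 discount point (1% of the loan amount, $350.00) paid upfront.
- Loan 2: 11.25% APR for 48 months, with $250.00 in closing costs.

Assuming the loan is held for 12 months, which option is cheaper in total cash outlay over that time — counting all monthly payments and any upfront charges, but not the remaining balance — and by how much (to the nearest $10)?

Loan 1 by $500

Loan 1: monthly rate = 8.25%/12 = 0.0068750; payment = 35,000 × 0.0068750 / (1 − (1+0.0068750)^−48) = $858.57.
Loan 2: at 11.25% the monthly rate is 0.0093750, so the payment is 35,000 × 0.0093750 / (1 − 1.0093750^−48) = $908.85.
Over 12 months: Loan 1 costs 12 × $858.57 + $350.00 = $10,652.84; Loan 2 costs 12 × $908.85 + $250.00 = $11,156.20.
Loan 1 is cheaper by $11,156.20 − $10,652.84 = $503.36.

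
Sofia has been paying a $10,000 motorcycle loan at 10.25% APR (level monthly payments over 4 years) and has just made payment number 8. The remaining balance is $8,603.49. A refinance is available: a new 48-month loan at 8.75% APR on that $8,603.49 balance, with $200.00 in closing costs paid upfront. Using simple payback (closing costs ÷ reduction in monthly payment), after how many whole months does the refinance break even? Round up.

5 months

Current payment = 10,000 × 10.25%/12 / (1 − (1+0.0085417)^−48) = $254.83.
Refinanced payment = 8,603.49 × 0.0072917 / (1 − (1+0.0072917)^−48) = $213.08.
Monthly savings = $254.83 − $213.08 = $41.75.
Break-even = $200.00 / $41.75 = 4.79 → 5 months.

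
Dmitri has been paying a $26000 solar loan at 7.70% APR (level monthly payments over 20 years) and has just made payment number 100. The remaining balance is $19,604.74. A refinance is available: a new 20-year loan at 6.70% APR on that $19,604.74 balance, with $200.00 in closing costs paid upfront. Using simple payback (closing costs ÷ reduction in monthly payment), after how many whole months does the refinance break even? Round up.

Current payment = 26,000 × 7.7%/12 / (1 − (1+0.0064167)^−240) = $212.65.
Refinanced payment = 19,604.74 × 0.0055833 / (1 − (1+0.0055833)^−240) = $148.49.
Monthly savings = $212.65 − $148.49 = $64.16.
Break-even = $200.00 / $64.16 = 3.12 → 4 months.

4 months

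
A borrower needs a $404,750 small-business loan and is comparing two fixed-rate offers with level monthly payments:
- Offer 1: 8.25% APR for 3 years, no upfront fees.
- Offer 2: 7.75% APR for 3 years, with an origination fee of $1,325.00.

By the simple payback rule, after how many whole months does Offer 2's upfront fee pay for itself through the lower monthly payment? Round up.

15 months

Offer 1: monthly rate = 8.25%/12 = 0.0068750; payment = 404,750 × 0.0068750 / (1 − (1+0.0068750)^−36) = $12,730.13.
Offer 2: monthly rate = 7.75%/12 = 0.0064583; payment = 404,750 × 0.0064583 / (1 − (1+0.0064583)^−36) = $12,636.77.
Monthly savings = $12,730.13 − $12,636.77 = $93.36.
Break-even = $1,325.00 / $93.36 = 14.19 → 15 months.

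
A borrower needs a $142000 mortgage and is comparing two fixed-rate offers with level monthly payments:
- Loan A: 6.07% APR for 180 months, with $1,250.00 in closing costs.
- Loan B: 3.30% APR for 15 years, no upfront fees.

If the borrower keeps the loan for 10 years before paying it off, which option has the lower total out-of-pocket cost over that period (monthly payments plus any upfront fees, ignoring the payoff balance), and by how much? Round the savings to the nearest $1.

Loan A: monthly rate = 6.07%/12 = 0.0050583; payment = 142,000 × 0.0050583 / (1 − (1+0.0050583)^−180) = $1,203.65.
Loan B: monthly rate = 3.3%/12 = 0.0027500; payment = 142,000 × 0.0027500 / (1 − (1+0.0027500)^−180) = $1,001.24.
Over 120 months: Loan A costs 120 × $1,203.65 + $1,250.00 = $145,688.00; Loan B costs 120 × $1,001.24 = $120,148.80.
Loan B is cheaper by $145,688.00 − $120,148.80 = $25,539.20.

Loan B by $25,539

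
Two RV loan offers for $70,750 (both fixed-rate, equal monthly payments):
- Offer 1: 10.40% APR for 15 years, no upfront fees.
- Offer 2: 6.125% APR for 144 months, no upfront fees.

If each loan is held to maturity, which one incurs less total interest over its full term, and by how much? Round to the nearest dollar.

Offer 2 by $39,904

Offer 1: monthly rate = 10.4%/12 = 0.0086667; payment = 70,750 × 0.0086667 / (1 − (1+0.0086667)^−180) = $777.69.
Total interest on Offer 1 = 180 × $777.69 − $70,750 = $69,234.20.
Offer 2: at 6.125% the monthly rate is 0.0051042, so the payment is 70,750 × 0.0051042 / (1 − 1.0051042^−144) = $695.00.
Total interest on Offer 2 = 144 × $695.00 − $70,750 = $29,330.00.
Offer 2 is lower by $39,904.20.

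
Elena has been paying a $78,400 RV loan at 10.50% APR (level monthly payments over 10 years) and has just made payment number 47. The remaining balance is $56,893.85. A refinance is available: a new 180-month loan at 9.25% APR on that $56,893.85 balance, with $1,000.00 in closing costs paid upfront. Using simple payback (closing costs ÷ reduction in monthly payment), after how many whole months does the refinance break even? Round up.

3 months

Current payment = 78,400 × 10.5%/12 / (1 − (1+0.0087500)^−120) = $1,057.89.
Refinanced payment = 56,893.85 × 0.0077083 / (1 − (1+0.0077083)^−180) = $585.55.
Monthly savings = $1,057.89 − $585.55 = $472.34.
Break-even = $1,000.00 / $472.34 = 2.12 → 3 months.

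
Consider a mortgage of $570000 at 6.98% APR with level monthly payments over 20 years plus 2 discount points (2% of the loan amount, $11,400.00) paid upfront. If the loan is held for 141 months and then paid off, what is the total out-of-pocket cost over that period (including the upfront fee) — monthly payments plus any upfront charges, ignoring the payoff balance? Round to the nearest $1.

$633,543

Monthly rate = 6.98%/12 = 0.0058167; payment = 570,000 × 0.0058167 / (1 − (1+0.0058167)^−240) = $4,412.36.
Total outlay = 141 × $4,412.36 + $11,400.00 = $633,542.76.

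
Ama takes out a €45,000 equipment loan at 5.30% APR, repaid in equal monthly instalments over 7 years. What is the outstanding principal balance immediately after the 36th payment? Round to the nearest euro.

€27,730

With monthly rate i = 5.3%/12 = 0.0044167, the balance after k of n payments is P · [(1+i)^n − (1+i)^k] / [(1+i)^n − 1].
(1+0.0044167)^84 = 1.44799974 and (1+0.0044167)^36 = 1.17192759, so the balance is 45,000 × (1.44799974 − 1.17192759) / (1.44799974 − 1) = €27,730.48.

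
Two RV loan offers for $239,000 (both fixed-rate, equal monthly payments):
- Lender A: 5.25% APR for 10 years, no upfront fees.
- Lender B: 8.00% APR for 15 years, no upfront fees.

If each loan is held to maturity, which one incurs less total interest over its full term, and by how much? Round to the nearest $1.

Lender A: monthly rate = 5.25%/12 = 0.0043750; payment = 239,000 × 0.0043750 / (1 − (1+0.0043750)^−120) = $2,564.27.
Total interest on Lender A = 120 × $2,564.27 − $239,000 = $68,712.40.
Lender B: monthly rate = 8%/12 = 0.0066667; payment = 239,000 × 0.0066667 / (1 − (1+0.0066667)^−180) = $2,284.01.
Total interest on Lender B = 180 × $2,284.01 − $239,000 = $172,121.80.
Lender A is lower by $103,409.40.

Lender A by $103,409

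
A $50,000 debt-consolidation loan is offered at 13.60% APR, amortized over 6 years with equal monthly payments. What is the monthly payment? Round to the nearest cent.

At 13.60% the monthly rate is 0.0113333, so the payment is 50,000 × 0.0113333 / (1 − 1.0113333^−72) = $1,019.61.

$1,019.61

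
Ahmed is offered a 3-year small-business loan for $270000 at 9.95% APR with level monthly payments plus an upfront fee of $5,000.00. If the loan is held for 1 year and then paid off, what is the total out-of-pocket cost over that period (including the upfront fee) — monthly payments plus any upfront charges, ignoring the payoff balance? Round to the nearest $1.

$109,470

Monthly rate = 9.95%/12 = 0.0082917; payment = 270,000 × 0.0082917 / (1 − (1+0.0082917)^−36) = $8,705.80.
Total outlay = 12 × $8,705.80 + $5,000.00 = $109,469.60.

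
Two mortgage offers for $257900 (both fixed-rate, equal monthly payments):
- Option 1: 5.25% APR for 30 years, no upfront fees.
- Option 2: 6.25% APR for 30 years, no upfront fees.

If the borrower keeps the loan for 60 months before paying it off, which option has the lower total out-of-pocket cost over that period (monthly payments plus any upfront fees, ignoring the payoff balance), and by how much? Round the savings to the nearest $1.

Option 1: at 5.25% the monthly rate is 0.0043750, so the payment is 257,900 × 0.0043750 / (1 − 1.0043750^−360) = $1,424.13.
Option 2: at 6.25% the monthly rate is 0.0052083, so the payment is 257,900 × 0.0052083 / (1 − 1.0052083^−360) = $1,587.93.
Over 60 months: Option 1 costs 60 × $1,424.13 = $85,447.80; Option 2 costs 60 × $1,587.93 = $95,275.80.
Option 1 is cheaper by $95,275.80 − $85,447.80 = $9,828.00.

Option 1 by $9,828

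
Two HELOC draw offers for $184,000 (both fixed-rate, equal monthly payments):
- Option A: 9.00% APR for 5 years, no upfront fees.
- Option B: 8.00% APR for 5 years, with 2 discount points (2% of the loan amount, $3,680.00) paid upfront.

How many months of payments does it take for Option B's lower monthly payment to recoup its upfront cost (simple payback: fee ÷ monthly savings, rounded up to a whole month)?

Option A: at 9.00% the monthly rate is 0.0075000, so the payment is 184,000 × 0.0075000 / (1 − 1.0075000^−60) = $3,819.54.
Option B: at 8.00% the monthly rate is 0.0066667, so the payment is 184,000 × 0.0066667 / (1 − 1.0066667^−60) = $3,730.86.
Monthly savings = $3,819.54 − $3,730.86 = $88.68.
Break-even = $3,680.00 / $88.68 = 41.50 → 42 months.

42 months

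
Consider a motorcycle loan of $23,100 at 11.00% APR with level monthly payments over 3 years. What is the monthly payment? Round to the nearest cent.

Monthly rate = 11%/12 = 0.0091667; payment = 23,100 × 0.0091667 / (1 − (1+0.0091667)^−36) = $756.26.

$756.26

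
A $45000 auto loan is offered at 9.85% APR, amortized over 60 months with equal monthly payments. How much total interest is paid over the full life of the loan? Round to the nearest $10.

$12,170

At 9.85% the monthly rate is 0.0082083, so the payment is 45,000 × 0.0082083 / (1 − 1.0082083^−60) = $952.80.
Total paid = 60 × $952.80 = $57,168.00; interest = $57,168.00 − $45,000 = $12,168.00.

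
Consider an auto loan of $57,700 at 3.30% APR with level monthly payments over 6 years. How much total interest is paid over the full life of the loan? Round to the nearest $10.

$5,980

Monthly rate = 3.3%/12 = 0.0027500; payment = 57,700 × 0.0027500 / (1 − (1+0.0027500)^−72) = $884.44.
Total paid = 72 × $884.44 = $63,679.68; interest = $63,679.68 − $57,700 = $5,979.68.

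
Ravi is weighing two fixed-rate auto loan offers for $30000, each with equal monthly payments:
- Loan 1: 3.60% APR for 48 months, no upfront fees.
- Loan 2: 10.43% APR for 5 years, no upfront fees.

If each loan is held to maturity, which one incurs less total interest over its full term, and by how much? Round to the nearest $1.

Loan 1: at 3.60% the monthly rate is 0.0030000, so the payment is 30,000 × 0.0030000 / (1 − 1.0030000^−48) = $672.02.
Total interest on Loan 1 = 48 × $672.02 − $30,000 = $2,256.96.
Loan 2: at 10.43% the monthly rate is 0.0086917, so the payment is 30,000 × 0.0086917 / (1 − 1.0086917^−60) = $643.78.
Total interest on Loan 2 = 60 × $643.78 − $30,000 = $8,626.80.
Loan 1 is lower by $6,369.84.

Loan 1 by $6,370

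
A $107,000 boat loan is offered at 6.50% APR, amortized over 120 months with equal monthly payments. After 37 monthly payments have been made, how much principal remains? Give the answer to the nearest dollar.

$81,047

With monthly rate i = 6.5%/12 = 0.0054167, the balance after k of n payments is P · [(1+i)^n − (1+i)^k] / [(1+i)^n − 1].
(1+0.0054167)^120 = 1.91218375 and (1+0.0054167)^37 = 1.22125110, so the balance is 107,000 × (1.91218375 − 1.22125110) / (1.91218375 − 1) = $81,047.04.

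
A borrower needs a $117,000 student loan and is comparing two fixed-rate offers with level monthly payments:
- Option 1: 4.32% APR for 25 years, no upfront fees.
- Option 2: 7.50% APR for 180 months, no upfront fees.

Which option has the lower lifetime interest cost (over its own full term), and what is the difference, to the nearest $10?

Option 1 by $3,700

Option 1: monthly rate = 4.32%/12 = 0.0036000; payment = 117,000 × 0.0036000 / (1 − (1+0.0036000)^−300) = $638.43.
Total interest on Option 1 = 300 × $638.43 − $117,000 = $74,529.00.
Option 2: at 7.50% the monthly rate is 0.0062500, so the payment is 117,000 × 0.0062500 / (1 − 1.0062500^−180) = $1,084.60.
Total interest on Option 2 = 180 × $1,084.60 − $117,000 = $78,228.00.
Option 1 is lower by $3,699.00.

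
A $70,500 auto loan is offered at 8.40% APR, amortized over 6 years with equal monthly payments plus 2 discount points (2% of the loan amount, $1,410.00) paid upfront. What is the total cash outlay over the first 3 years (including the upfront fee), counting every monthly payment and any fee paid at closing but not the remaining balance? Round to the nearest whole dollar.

At 8.40% the monthly rate is 0.0070000, so the payment is 70,500 × 0.0070000 / (1 − 1.0070000^−72) = $1,249.91.
Total outlay = 36 × $1,249.91 + $1,410.00 = $46,406.76.

$46,407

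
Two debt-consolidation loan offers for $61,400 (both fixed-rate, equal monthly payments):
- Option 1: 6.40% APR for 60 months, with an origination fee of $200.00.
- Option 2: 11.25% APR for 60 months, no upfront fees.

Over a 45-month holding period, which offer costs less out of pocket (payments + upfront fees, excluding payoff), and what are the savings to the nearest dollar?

Option 1: monthly rate = 6.4%/12 = 0.0053333; payment = 61,400 × 0.0053333 / (1 − (1+0.0053333)^−60) = $1,198.49.
Option 2: monthly rate = 11.25%/12 = 0.0093750; payment = 61,400 × 0.0093750 / (1 − (1+0.0093750)^−60) = $1,342.65.
Over 45 months: Option 1 costs 45 × $1,198.49 + $200.00 = $54,132.05; Option 2 costs 45 × $1,342.65 = $60,419.25.
Option 1 is cheaper by $60,419.25 − $54,132.05 = $6,287.20.

Option 1 by $6,287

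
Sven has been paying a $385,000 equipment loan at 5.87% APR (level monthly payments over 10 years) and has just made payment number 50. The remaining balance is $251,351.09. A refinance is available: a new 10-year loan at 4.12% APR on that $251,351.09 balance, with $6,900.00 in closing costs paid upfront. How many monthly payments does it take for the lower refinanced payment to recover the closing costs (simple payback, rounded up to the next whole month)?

5 months

Current payment = 385,000 × 5.87%/12 / (1 − (1+0.0048917)^−120) = $4,249.20.
Refinanced payment = 251,351.09 × 0.0034333 / (1 − (1+0.0034333)^−120) = $2,559.17.
Monthly savings = $4,249.20 − $2,559.17 = $1,690.03.
Break-even = $6,900.00 / $1,690.03 = 4.08 → 5 months.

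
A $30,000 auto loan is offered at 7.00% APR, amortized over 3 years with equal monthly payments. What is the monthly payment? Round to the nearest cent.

Monthly rate = 7%/12 = 0.0058333; payment = 30,000 × 0.0058333 / (1 − (1+0.0058333)^−36) = $926.31.

$926.31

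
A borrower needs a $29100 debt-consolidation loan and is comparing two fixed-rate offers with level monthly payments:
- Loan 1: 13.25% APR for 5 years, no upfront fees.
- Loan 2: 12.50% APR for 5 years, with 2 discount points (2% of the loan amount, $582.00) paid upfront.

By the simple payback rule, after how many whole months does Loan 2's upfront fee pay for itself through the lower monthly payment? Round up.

Loan 1: at 13.25% the monthly rate is 0.0110417, so the payment is 29,100 × 0.0110417 / (1 − 1.0110417^−60) = $665.84.
Loan 2: at 12.50% the monthly rate is 0.0104167, so the payment is 29,100 × 0.0104167 / (1 − 1.0104167^−60) = $654.69.
Monthly savings = $665.84 − $654.69 = $11.15.
Break-even = $582.00 / $11.15 = 52.20 → 53 months.

53 months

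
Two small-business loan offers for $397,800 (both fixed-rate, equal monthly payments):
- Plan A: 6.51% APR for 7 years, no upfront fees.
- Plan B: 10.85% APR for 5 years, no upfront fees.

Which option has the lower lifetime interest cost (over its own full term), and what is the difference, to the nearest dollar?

Plan A: at 6.51% the monthly rate is 0.0054250, so the payment is 397,800 × 0.0054250 / (1 − 1.0054250^−84) = $5,909.03.
Total interest on Plan A = 84 × $5,909.03 − $397,800 = $98,558.52.
Plan B: monthly rate = 10.85%/12 = 0.0090417; payment = 397,800 × 0.0090417 / (1 − (1+0.0090417)^−60) = $8,619.41.
Total interest on Plan B = 60 × $8,619.41 − $397,800 = $119,364.60.
Plan A is lower by $20,806.08.

Plan A by $20,806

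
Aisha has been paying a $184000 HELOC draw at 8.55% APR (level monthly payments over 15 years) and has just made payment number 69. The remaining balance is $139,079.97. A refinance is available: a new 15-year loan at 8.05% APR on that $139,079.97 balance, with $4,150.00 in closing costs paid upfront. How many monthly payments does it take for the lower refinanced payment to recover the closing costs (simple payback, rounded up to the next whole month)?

9 months

Current payment = 184,000 × 8.55%/12 / (1 − (1+0.0071250)^−180) = $1,817.32.
Refinanced payment = 139,079.97 × 0.0067083 / (1 − (1+0.0067083)^−180) = $1,333.14.
Monthly savings = $1,817.32 − $1,333.14 = $484.18.
Break-even = $4,150.00 / $484.18 = 8.57 → 9 months.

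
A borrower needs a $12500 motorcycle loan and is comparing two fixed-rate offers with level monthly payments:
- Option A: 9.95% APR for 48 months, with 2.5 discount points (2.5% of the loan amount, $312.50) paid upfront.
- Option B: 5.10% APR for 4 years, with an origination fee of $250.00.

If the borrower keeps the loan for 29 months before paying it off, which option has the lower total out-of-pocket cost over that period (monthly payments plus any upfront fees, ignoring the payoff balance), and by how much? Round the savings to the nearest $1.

Option B by $883

Option A: at 9.95% the monthly rate is 0.0082917, so the payment is 12,500 × 0.0082917 / (1 − 1.0082917^−48) = $316.73.
Option B: at 5.10% the monthly rate is 0.0042500, so the payment is 12,500 × 0.0042500 / (1 − 1.0042500^−48) = $288.43.
Over 29 months: Option A costs 29 × $316.73 + $312.50 = $9,497.67; Option B costs 29 × $288.43 + $250.00 = $8,614.47.
Option B is cheaper by $9,497.67 − $8,614.47 = $883.20.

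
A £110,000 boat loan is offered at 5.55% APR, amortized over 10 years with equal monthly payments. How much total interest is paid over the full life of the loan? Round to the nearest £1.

At 5.55% the monthly rate is 0.0046250, so the payment is 110,000 × 0.0046250 / (1 − 1.0046250^−120) = £1,196.52.
Total paid = 120 × £1,196.52 = £143,582.40; interest = £143,582.40 − £110,000 = £33,582.40.

£33,582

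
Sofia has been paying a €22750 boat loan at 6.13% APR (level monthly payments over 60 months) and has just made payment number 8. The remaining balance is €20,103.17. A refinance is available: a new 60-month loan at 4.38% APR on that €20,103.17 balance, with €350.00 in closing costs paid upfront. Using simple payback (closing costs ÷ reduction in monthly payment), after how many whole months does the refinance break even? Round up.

Current payment = 22,750 × 6.13%/12 / (1 − (1+0.0051083)^−60) = €441.20.
Refinanced payment = 20,103.17 × 0.0036500 / (1 − (1+0.0036500)^−60) = €373.69.
Monthly savings = €441.20 − €373.69 = €67.51.
Break-even = €350.00 / €67.51 = 5.18 → 6 months.

6 months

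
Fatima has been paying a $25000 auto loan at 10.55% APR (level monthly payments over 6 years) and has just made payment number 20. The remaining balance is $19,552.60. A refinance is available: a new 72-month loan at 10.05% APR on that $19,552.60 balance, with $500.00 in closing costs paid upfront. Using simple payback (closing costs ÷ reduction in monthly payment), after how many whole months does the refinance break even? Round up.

Current payment = 25,000 × 10.55%/12 / (1 − (1+0.0087917)^−72) = $470.11.
Refinanced payment = 19,552.60 × 0.0083750 / (1 − (1+0.0083750)^−72) = $362.72.
Monthly savings = $470.11 − $362.72 = $107.39.
Break-even = $500.00 / $107.39 = 4.66 → 5 months.

5 months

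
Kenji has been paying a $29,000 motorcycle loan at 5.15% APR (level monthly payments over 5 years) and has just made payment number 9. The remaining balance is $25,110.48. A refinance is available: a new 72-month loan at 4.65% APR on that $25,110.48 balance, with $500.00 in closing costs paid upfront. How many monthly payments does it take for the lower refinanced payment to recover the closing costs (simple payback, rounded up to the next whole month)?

4 months

Current payment = 29,000 × 5.15%/12 / (1 − (1+0.0042917)^−60) = $549.26.
Refinanced payment = 25,110.48 × 0.0038750 / (1 − (1+0.0038750)^−72) = $400.34.
Monthly savings = $549.26 − $400.34 = $148.92.
Break-even = $500.00 / $148.92 = 3.36 → 4 months.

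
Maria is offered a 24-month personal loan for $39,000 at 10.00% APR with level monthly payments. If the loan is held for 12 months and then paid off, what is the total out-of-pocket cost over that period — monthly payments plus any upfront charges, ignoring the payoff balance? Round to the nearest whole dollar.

At 10.00% the monthly rate is 0.0083333, so the payment is 39,000 × 0.0083333 / (1 − 1.0083333^−24) = $1,799.65.
Total outlay = 12 × $1,799.65 = $21,595.80.

$21,596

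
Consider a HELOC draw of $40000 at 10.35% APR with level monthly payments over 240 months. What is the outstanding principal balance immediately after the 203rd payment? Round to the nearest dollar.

With monthly rate i = 10.35%/12 = 0.0086250, the balance after k of n payments is P · [(1+i)^n − (1+i)^k] / [(1+i)^n − 1].
(1+0.0086250)^240 = 7.85479462 and (1+0.0086250)^203 = 5.71656150, so the balance is 40,000 × (7.85479462 − 5.71656150) / (7.85479462 − 1) = $12,477.30.

$12,477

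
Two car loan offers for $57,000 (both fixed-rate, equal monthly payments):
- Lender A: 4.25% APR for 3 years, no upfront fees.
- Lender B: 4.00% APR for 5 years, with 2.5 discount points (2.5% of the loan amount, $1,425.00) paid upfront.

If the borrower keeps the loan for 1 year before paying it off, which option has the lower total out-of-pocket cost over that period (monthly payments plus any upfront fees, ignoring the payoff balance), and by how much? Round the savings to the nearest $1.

Lender B by $6,249

Lender A: at 4.25% the monthly rate is 0.0035417, so the payment is 57,000 × 0.0035417 / (1 − 1.0035417^−36) = $1,689.21.
Lender B: at 4.00% the monthly rate is 0.0033333, so the payment is 57,000 × 0.0033333 / (1 − 1.0033333^−60) = $1,049.74.
Over 12 months: Lender A costs 12 × $1,689.21 = $20,270.52; Lender B costs 12 × $1,049.74 + $1,425.00 = $14,021.88.
Lender B is cheaper by $20,270.52 − $14,021.88 = $6,248.64.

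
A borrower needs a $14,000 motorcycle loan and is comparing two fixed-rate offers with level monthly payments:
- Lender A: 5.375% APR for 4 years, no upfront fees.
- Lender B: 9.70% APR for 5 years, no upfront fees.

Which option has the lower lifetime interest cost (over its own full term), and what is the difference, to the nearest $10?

Lender A: at 5.375% the monthly rate is 0.0044792, so the payment is 14,000 × 0.0044792 / (1 − 1.0044792^−48) = $324.79.
Total interest on Lender A = 48 × $324.79 − $14,000 = $1,589.92.
Lender B: monthly rate = 9.7%/12 = 0.0080833; payment = 14,000 × 0.0080833 / (1 − (1+0.0080833)^−60) = $295.40.
Total interest on Lender B = 60 × $295.40 − $14,000 = $3,724.00.
Lender A is lower by $2,134.08.

Lender A by $2,130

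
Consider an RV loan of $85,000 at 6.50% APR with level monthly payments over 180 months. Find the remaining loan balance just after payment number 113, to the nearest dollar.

With monthly rate i = 6.5%/12 = 0.0054167, the balance after k of n payments is P · [(1+i)^n − (1+i)^k] / [(1+i)^n − 1].
(1+0.0054167)^180 = 2.64420082 and (1+0.0054167)^113 = 1.84122584, so the balance is 85,000 × (2.64420082 − 1.84122584) / (2.64420082 − 1) = $41,511.28.

$41,511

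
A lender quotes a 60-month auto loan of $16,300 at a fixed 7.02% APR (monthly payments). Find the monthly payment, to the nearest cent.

$322.91

At 7.02% the monthly rate is 0.0058500, so the payment is 16,300 × 0.0058500 / (1 − 1.0058500^−60) = $322.91.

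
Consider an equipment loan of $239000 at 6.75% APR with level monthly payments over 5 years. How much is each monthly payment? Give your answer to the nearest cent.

Monthly rate = 6.75%/12 = 0.0056250; payment = 239,000 × 0.0056250 / (1 − (1+0.0056250)^−60) = $4,704.35.

$4,704.35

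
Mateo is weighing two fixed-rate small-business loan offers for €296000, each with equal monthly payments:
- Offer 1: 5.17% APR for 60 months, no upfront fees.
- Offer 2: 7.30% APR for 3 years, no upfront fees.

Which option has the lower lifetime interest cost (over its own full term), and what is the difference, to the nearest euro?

Offer 1: at 5.17% the monthly rate is 0.0043083, so the payment is 296,000 × 0.0043083 / (1 − 1.0043083^−60) = €5,608.97.
Total interest on Offer 1 = 60 × €5,608.97 − €296,000 = €40,538.20.
Offer 2: monthly rate = 7.3%/12 = 0.0060833; payment = 296,000 × 0.0060833 / (1 − (1+0.0060833)^−36) = €9,180.28.
Total interest on Offer 2 = 36 × €9,180.28 − €296,000 = €34,490.08.
Offer 2 is lower by €6,048.12.

Offer 2 by €6,048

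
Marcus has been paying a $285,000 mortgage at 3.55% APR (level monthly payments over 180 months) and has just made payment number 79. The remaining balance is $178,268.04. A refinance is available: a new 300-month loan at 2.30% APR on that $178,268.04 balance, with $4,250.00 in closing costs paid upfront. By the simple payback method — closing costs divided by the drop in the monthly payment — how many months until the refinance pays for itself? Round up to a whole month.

4 months

Current payment = 285,000 × 3.55%/12 / (1 − (1+0.0029583)^−180) = $2,044.42.
Refinanced payment = 178,268.04 × 0.0019167 / (1 − (1+0.0019167)^−300) = $781.90.
Monthly savings = $2,044.42 − $781.90 = $1,262.52.
Break-even = $4,250.00 / $1,262.52 = 3.37 → 4 months.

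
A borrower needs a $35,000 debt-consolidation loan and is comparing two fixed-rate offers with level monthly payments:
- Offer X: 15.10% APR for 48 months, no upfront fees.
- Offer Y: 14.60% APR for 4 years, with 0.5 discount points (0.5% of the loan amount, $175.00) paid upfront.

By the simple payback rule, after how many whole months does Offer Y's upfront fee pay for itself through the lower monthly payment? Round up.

Offer X: at 15.10% the monthly rate is 0.0125833, so the payment is 35,000 × 0.0125833 / (1 − 1.0125833^−48) = $975.85.
Offer Y: at 14.60% the monthly rate is 0.0121667, so the payment is 35,000 × 0.0121667 / (1 − 1.0121667^−48) = $966.99.
Monthly savings = $975.85 − $966.99 = $8.86.
Break-even = $175.00 / $8.86 = 19.75 → 20 months.

20 months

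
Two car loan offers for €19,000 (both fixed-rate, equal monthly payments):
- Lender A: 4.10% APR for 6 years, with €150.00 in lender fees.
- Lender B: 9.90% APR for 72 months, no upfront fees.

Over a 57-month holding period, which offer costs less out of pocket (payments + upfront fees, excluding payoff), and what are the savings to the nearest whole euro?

Lender A: monthly rate = 4.1%/12 = 0.0034167; payment = 19,000 × 0.0034167 / (1 − (1+0.0034167)^−72) = €298.12.
Lender B: monthly rate = 9.9%/12 = 0.0082500; payment = 19,000 × 0.0082500 / (1 − (1+0.0082500)^−72) = €351.03.
Over 57 months: Lender A costs 57 × €298.12 + €150.00 = €17,142.84; Lender B costs 57 × €351.03 = €20,008.71.
Lender A is cheaper by €20,008.71 − €17,142.84 = €2,865.87.

Lender A by €2,866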